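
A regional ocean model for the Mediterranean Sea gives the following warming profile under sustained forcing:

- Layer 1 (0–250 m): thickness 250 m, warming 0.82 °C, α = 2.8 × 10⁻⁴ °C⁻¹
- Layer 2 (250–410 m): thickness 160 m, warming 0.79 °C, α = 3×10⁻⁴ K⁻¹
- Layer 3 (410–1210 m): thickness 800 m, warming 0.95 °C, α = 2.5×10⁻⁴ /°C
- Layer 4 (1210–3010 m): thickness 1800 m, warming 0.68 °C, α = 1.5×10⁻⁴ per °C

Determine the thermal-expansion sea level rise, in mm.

Δh ≈ 469 mm

2.8×10⁻⁴ × 250 × 0.82 = 0.05740 m
Layer 2: 160 × 0.79 × 3×10⁻⁴ = 0.03792 m
Layer 3: 0.95 × 2.5×10⁻⁴ × 800 = 0.19000 m
1.5×10⁻⁴ × 1800 × 0.68 = 0.18360 m
Δh = 0.05740 + 0.03792 + 0.19000 + 0.18360 = 0.46892 m ≈ 469 mm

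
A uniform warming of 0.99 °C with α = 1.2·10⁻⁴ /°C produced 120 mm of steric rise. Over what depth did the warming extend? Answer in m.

1000 m

H = Δh/(αΔT) = 0.12 / (1.2×10⁻⁴ × 0.99) ≈ 1010 m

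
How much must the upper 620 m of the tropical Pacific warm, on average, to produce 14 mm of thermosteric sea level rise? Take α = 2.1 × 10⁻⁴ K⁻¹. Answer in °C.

ΔT ≈ 0.108 °C

ΔT = Δh/(αH) = 0.014 / (2.1×10⁻⁴ × 620) ≈ 0.1075 °C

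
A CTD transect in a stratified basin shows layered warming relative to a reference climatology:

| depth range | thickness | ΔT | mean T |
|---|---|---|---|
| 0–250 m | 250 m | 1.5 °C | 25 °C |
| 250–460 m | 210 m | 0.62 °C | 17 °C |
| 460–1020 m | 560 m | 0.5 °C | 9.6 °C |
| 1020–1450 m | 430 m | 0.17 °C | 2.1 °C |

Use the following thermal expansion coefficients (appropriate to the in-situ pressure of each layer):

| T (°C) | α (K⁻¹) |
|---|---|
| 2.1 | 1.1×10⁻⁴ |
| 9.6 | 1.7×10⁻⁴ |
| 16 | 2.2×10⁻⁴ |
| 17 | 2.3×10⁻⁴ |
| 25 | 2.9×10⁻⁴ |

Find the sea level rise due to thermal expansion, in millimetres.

Layer 1 at 25 °C → α = 2.9×10⁻⁴ K⁻¹
Layer 2 at 17 °C → α = 2.3×10⁻⁴ K⁻¹
Layer 3 at 9.6 °C → α = 1.7×10⁻⁴ K⁻¹
Layer 4 at 2.1 °C → α = 1.1×10⁻⁴ K⁻¹
Layer 1: 2.9×10⁻⁴ × 250 × 1.5 = 0.10875 m
Layer 2: 210 × 2.3×10⁻⁴ × 0.62 = 0.029946 m
1.7×10⁻⁴ × 560 × 0.5 = 0.04760 m
Layer 4: 430 × 0.17 × 1.1×10⁻⁴ = 0.008041 m
Δh = 0.10875 + 0.029946 + 0.04760 + 0.008041 = 0.194337 m

Δh ≈ 194 mm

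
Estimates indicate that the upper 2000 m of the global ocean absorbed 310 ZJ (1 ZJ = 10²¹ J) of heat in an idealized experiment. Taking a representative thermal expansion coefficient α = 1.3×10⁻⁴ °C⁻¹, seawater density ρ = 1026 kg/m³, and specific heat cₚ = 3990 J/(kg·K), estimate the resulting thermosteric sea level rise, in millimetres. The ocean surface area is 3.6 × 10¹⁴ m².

Per unit area: Q = 310×10²¹ / (3.6×10¹⁴) ≈ 8.611×10⁸ J/m²
Δh = αQ/(ρcₚ) = 1.3×10⁻⁴ × 8.611×10⁸ / (1026 × 3990) ≈ 0.027345 m

27 mm of thermosteric rise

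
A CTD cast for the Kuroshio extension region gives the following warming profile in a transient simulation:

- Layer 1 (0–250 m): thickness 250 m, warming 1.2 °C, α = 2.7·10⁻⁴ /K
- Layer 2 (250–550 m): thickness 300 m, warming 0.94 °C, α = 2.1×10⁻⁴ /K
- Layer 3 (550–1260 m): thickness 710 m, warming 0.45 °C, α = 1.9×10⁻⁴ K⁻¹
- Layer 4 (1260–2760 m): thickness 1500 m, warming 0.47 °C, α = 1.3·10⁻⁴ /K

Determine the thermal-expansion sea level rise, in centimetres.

0–250 m: 1.2 × 250 × 2.7×10⁻⁴ = 0.08100 m
0.94 × 2.1×10⁻⁴ × 300 = 0.05922 m
710 × 1.9×10⁻⁴ × 0.45 = 0.060705 m
1.3×10⁻⁴ × 1500 × 0.47 = 0.09165 m
Δh = 0.08100 + 0.05922 + 0.060705 + 0.09165 = 0.292575 m ≈ 29.3 cm

29.3 cm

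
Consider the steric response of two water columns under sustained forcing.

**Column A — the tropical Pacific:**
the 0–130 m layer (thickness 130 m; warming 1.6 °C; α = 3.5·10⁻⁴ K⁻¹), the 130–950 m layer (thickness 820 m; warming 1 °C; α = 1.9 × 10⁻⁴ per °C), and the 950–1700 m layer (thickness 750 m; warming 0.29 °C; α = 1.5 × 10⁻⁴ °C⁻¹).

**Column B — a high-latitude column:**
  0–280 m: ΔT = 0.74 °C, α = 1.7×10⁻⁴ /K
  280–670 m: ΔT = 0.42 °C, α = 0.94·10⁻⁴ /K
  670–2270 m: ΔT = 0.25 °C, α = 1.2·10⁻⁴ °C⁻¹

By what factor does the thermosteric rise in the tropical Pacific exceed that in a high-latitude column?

a factor of 2.65

A Layer 1: 130 × 3.5×10⁻⁴ × 1.6 = 0.07280 m
A 130–950 m: 820 × 1 × 1.9×10⁻⁴ = 0.15580 m
A 950–1700 m: 1.5×10⁻⁴ × 0.29 × 750 = 0.032625 m
A total: 0.261225 m
B 280 × 0.74 × 1.7×10⁻⁴ = 0.035224 m
B 280–670 m: 0.94×10⁻⁴ × 0.42 × 390 = 0.0153972 m
B 1.2×10⁻⁴ × 0.25 × 1600 = 0.04800 m
B total: 0.0986212 m
Ratio: 0.261225 / 0.0986212 ≈ 2.649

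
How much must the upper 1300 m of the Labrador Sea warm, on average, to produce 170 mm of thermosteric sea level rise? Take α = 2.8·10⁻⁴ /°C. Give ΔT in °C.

ΔT = Δh/(αH) = 0.17 / (2.8×10⁻⁴ × 1300) ≈ 0.4670 °C

about 0.467 °C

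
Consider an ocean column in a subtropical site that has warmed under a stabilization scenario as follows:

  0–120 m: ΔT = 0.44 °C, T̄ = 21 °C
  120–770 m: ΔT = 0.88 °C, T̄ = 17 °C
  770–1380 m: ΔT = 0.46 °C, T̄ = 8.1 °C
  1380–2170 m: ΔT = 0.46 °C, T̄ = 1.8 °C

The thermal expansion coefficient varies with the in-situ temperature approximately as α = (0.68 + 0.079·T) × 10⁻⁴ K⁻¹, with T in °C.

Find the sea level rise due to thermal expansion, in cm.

Layer 1: α = (0.68 + 0.079×21)×10⁻⁴ = 2.339×10⁻⁴ K⁻¹
Layer 2: α = (0.68 + 0.079×17)×10⁻⁴ = 2.023×10⁻⁴ K⁻¹
Layer 3: α = (0.68 + 0.079×8.1)×10⁻⁴ = 1.3199×10⁻⁴ K⁻¹
Layer 4: α = (0.68 + 0.079×1.8)×10⁻⁴ = 0.8222×10⁻⁴ K⁻¹
0.44 × 2.339×10⁻⁴ × 120 = 0.01234992 m
Layer 2: 0.88 × 650 × 2.023×10⁻⁴ = 0.1157156 m
610 × 0.46 × 1.3199×10⁻⁴ = 0.037036394 m
Layer 4: 790 × 0.8222×10⁻⁴ × 0.46 = 0.029878748 m
Δh = 0.01234992 + 0.1157156 + 0.037036394 + 0.029878748 = 0.194980662 m ≈ 19.5 cm

Δh = 19.5 cm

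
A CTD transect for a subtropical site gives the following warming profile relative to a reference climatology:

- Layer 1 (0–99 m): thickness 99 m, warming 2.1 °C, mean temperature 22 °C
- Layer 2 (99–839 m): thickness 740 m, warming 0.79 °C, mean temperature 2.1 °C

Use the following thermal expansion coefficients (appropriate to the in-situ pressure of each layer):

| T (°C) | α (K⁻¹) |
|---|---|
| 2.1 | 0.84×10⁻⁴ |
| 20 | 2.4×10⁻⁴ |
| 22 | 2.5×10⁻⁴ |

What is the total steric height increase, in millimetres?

Layer 1 at 22 °C → α = 2.5×10⁻⁴ K⁻¹
Layer 2 at 2.1 °C → α = 0.84×10⁻⁴ K⁻¹
Layer 1: 2.1 × 2.5×10⁻⁴ × 99 = 0.051975 m
99–839 m: 0.84×10⁻⁴ × 740 × 0.79 = 0.0491064 m
Δh = 0.051975 + 0.0491064 = 0.1010814 m ≈ 100 mm

Δh ≈ 100 mm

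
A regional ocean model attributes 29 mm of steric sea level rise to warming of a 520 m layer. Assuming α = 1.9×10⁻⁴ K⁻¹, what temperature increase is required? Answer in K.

ΔT = Δh/(αH) = 0.029 / (1.9×10⁻⁴ × 520) ≈ 0.2935 K

ΔT ≈ 0.294 K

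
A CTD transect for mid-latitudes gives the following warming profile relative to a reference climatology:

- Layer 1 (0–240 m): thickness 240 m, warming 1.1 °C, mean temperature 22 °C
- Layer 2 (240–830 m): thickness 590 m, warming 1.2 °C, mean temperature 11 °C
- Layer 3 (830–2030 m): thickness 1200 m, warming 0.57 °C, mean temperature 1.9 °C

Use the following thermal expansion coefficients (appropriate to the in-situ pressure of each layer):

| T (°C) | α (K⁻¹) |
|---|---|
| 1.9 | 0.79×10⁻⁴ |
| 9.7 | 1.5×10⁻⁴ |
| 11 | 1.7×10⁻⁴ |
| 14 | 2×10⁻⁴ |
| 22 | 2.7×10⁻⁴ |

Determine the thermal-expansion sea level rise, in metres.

0.246 m of thermosteric rise

Layer 1 at 22 °C → α = 2.7×10⁻⁴ K⁻¹
Layer 2 at 11 °C → α = 1.7×10⁻⁴ K⁻¹
Layer 3 at 1.9 °C → α = 0.79×10⁻⁴ K⁻¹
2.7×10⁻⁴ × 1.1 × 240 = 0.07128 m
1.2 × 590 × 1.7×10⁻⁴ = 0.12036 m
0.57 × 0.79×10⁻⁴ × 1200 = 0.054036 m
Δh = 0.07128 + 0.12036 + 0.054036 = 0.245676 m ≈ 0.246 m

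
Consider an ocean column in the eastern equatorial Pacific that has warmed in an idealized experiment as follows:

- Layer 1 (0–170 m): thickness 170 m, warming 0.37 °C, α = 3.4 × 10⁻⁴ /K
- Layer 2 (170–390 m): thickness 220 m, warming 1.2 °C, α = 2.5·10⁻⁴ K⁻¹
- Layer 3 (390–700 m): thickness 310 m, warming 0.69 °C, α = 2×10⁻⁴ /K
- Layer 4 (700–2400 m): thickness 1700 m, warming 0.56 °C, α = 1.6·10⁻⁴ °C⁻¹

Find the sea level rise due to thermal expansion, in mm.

Δh = 282 mm

170 × 3.4×10⁻⁴ × 0.37 = 0.021386 m
Layer 2: 1.2 × 220 × 2.5×10⁻⁴ = 0.06600 m
2×10⁻⁴ × 310 × 0.69 = 0.04278 m
700–2400 m: 0.56 × 1700 × 1.6×10⁻⁴ = 0.15232 m
Δh = 0.021386 + 0.06600 + 0.04278 + 0.15232 = 0.282486 m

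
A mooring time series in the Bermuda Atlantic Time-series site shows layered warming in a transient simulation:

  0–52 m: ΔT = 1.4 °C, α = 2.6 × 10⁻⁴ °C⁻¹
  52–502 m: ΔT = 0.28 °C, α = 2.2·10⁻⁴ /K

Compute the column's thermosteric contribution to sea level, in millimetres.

0–52 m: 52 × 2.6×10⁻⁴ × 1.4 = 0.018928 m
450 × 2.2×10⁻⁴ × 0.28 = 0.02772 m
Δh = 0.018928 + 0.02772 = 0.046648 m ≈ 46.6 mm

Δh = 46.6 mm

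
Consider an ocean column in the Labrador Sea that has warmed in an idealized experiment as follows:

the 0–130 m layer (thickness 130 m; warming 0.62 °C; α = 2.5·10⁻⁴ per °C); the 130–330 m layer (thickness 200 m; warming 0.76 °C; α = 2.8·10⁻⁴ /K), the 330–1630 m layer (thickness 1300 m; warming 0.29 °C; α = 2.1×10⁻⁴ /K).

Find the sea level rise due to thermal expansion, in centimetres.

Layer 1: 130 × 0.62 × 2.5×10⁻⁴ = 0.02015 m
200 × 0.76 × 2.8×10⁻⁴ = 0.04256 m
330–1630 m: 2.1×10⁻⁴ × 0.29 × 1300 = 0.07917 m
Δh = 0.02015 + 0.04256 + 0.07917 = 0.14188 m ≈ 14 cm

14 cm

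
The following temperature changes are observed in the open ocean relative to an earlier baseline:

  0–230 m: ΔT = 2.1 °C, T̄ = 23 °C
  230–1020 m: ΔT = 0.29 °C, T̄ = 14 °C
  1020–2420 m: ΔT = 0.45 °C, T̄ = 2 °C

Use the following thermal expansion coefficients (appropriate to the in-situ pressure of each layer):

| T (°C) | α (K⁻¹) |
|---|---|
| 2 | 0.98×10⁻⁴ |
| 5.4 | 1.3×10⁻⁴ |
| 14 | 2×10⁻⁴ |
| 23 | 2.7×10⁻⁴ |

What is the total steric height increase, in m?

0.24 m

Layer 1 at 23 °C → α = 2.7×10⁻⁴ K⁻¹
Layer 2 at 14 °C → α = 2×10⁻⁴ K⁻¹
Layer 3 at 2 °C → α = 0.98×10⁻⁴ K⁻¹
Layer 1: 230 × 2.1 × 2.7×10⁻⁴ = 0.13041 m
Layer 2: 2×10⁻⁴ × 790 × 0.29 = 0.04582 m
1020–2420 m: 0.45 × 1400 × 0.98×10⁻⁴ = 0.06174 m
Δh = 0.13041 + 0.04582 + 0.06174 = 0.23797 m ≈ 0.24 m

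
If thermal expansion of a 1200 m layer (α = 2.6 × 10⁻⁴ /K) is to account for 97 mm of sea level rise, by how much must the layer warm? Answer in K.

0.311 K

ΔT = Δh/(αH) = 0.097 / (2.6×10⁻⁴ × 1200) ≈ 0.3109 K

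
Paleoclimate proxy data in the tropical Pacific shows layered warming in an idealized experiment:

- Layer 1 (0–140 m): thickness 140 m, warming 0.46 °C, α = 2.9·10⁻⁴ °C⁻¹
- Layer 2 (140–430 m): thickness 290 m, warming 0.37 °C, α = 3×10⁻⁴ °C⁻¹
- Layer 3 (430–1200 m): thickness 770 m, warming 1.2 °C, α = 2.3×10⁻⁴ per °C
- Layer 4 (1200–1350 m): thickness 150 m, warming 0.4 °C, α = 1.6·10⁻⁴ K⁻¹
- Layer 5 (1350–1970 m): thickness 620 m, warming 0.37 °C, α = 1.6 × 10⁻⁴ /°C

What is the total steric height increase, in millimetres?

0–140 m: 2.9×10⁻⁴ × 0.46 × 140 = 0.018676 m
140–430 m: 290 × 0.37 × 3×10⁻⁴ = 0.03219 m
Layer 3: 2.3×10⁻⁴ × 1.2 × 770 = 0.21252 m
150 × 1.6×10⁻⁴ × 0.4 = 0.00960 m
Layer 5: 1.6×10⁻⁴ × 0.37 × 620 = 0.036704 m
Δh = 0.018676 + 0.03219 + 0.21252 + 0.00960 + 0.036704 = 0.30969 m

310 mm of thermosteric rise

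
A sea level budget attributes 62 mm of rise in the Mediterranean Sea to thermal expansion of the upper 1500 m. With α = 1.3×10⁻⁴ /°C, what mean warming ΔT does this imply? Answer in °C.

about 0.32 °C

ΔT = Δh/(αH) = 0.062 / (1.3×10⁻⁴ × 1500) ≈ 0.3179 °C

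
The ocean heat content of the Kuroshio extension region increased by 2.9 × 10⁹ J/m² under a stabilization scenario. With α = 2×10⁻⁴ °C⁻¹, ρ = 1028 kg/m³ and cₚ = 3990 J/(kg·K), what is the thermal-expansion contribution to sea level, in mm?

141 mm

Δh = αQ/(ρcₚ) = 2×10⁻⁴ × 2.9×10⁹ / (1028 × 3990) ≈ 0.14140 m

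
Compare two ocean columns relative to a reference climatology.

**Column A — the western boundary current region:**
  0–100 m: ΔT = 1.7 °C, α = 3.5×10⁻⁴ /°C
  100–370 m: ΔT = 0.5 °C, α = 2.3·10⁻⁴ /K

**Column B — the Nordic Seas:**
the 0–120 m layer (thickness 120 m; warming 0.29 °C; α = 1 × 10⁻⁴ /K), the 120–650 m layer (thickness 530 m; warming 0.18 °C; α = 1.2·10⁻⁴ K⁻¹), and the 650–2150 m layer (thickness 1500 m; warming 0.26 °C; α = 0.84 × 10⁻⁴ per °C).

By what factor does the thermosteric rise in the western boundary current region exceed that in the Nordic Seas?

≈ 1.90×

A Layer 1: 1.7 × 3.5×10⁻⁴ × 100 = 0.05950 m
A Layer 2: 0.5 × 2.3×10⁻⁴ × 270 = 0.03105 m
A total: 0.09055 m
B 0–120 m: 120 × 0.29 × 1×10⁻⁴ = 0.00348 m
B 0.18 × 530 × 1.2×10⁻⁴ = 0.011448 m
B 1500 × 0.26 × 0.84×10⁻⁴ = 0.03276 m
B total: 0.047688 m
Ratio: 0.09055 / 0.047688 ≈ 1.899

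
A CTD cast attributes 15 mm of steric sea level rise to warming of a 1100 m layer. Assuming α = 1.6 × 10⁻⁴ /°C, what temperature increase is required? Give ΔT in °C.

0.0852 °C

ΔT = Δh/(αH) = 0.015 / (1.6×10⁻⁴ × 1100) ≈ 0.08523 °C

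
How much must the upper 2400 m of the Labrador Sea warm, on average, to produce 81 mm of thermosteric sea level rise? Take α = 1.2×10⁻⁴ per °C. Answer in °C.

ΔT = Δh/(αH) = 0.081 / (1.2×10⁻⁴ × 2400) ≈ 0.2813 °C

ΔT ≈ 0.281 °C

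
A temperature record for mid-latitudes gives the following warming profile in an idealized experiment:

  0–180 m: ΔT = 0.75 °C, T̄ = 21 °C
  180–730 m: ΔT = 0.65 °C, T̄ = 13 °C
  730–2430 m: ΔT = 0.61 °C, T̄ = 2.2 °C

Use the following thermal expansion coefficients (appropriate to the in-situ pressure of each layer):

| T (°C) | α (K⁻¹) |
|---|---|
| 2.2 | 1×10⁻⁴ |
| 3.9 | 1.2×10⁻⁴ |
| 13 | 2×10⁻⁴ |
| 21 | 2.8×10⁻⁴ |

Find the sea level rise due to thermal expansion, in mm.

Δh = 210 mm

Layer 1 at 21 °C → α = 2.8×10⁻⁴ K⁻¹
Layer 2 at 13 °C → α = 2×10⁻⁴ K⁻¹
Layer 3 at 2.2 °C → α = 1×10⁻⁴ K⁻¹
0–180 m: 0.75 × 180 × 2.8×10⁻⁴ = 0.03780 m
Layer 2: 0.65 × 550 × 2×10⁻⁴ = 0.07150 m
730–2430 m: 1×10⁻⁴ × 1700 × 0.61 = 0.10370 m
Δh = 0.03780 + 0.07150 + 0.10370 = 0.21300 m ≈ 210 mm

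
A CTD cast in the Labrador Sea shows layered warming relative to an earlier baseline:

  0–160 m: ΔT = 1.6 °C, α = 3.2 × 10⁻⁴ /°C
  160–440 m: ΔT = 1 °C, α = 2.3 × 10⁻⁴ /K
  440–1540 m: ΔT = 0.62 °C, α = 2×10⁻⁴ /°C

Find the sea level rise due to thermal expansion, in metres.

0.283 m

0–160 m: 1.6 × 160 × 3.2×10⁻⁴ = 0.08192 m
Layer 2: 2.3×10⁻⁴ × 1 × 280 = 0.06440 m
Layer 3: 0.62 × 2×10⁻⁴ × 1100 = 0.13640 m
Δh = 0.08192 + 0.06440 + 0.13640 = 0.28272 m ≈ 0.283 m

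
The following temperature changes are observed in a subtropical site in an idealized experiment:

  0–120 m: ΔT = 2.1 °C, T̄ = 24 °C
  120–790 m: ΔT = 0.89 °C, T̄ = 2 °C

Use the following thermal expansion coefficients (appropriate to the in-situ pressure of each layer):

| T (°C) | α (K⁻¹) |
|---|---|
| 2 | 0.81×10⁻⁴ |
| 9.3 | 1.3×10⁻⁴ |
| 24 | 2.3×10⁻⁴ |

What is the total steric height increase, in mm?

Δh ≈ 106 mm

Layer 1 at 24 °C → α = 2.3×10⁻⁴ K⁻¹
Layer 2 at 2 °C → α = 0.81×10⁻⁴ K⁻¹
2.3×10⁻⁴ × 2.1 × 120 = 0.05796 m
0.81×10⁻⁴ × 0.89 × 670 = 0.0483003 m
Δh = 0.05796 + 0.0483003 = 0.1062603 m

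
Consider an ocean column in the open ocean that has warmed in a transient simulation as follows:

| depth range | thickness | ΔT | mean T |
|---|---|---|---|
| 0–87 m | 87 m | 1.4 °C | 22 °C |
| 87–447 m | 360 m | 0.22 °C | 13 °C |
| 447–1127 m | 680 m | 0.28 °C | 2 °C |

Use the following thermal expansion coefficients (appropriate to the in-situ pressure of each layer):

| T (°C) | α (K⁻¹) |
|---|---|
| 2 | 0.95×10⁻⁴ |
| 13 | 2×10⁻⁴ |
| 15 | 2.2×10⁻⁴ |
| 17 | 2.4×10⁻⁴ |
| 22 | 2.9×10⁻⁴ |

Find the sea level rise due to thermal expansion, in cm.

6.93 cm

Layer 1 at 22 °C → α = 2.9×10⁻⁴ K⁻¹
Layer 2 at 13 °C → α = 2×10⁻⁴ K⁻¹
Layer 3 at 2 °C → α = 0.95×10⁻⁴ K⁻¹
0–87 m: 1.4 × 2.9×10⁻⁴ × 87 = 0.035322 m
87–447 m: 2×10⁻⁴ × 0.22 × 360 = 0.01584 m
447–1127 m: 0.28 × 680 × 0.95×10⁻⁴ = 0.018088 m
Δh = 0.035322 + 0.01584 + 0.018088 = 0.06925 m ≈ 6.93 cm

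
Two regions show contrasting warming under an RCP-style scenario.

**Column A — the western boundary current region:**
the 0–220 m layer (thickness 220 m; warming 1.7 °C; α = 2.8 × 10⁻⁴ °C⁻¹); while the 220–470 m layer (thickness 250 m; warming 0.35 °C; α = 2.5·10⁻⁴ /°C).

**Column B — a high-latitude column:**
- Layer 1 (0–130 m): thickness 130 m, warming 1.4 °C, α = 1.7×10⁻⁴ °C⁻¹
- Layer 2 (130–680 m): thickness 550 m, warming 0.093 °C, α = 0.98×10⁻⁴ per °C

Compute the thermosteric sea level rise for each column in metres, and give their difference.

A: 0.13 m; B: 0.036 m; difference 0.091 m

A 0–220 m: 2.8×10⁻⁴ × 1.7 × 220 = 0.10472 m
A 220–470 m: 2.5×10⁻⁴ × 0.35 × 250 = 0.021875 m
A total: 0.126595 m
B 0–130 m: 1.7×10⁻⁴ × 1.4 × 130 = 0.03094 m
B 130–680 m: 550 × 0.093 × 0.98×10⁻⁴ = 0.0050127 m
B total: 0.0359527 m
Difference: 0.126595 − 0.0359527 = 0.0906423 m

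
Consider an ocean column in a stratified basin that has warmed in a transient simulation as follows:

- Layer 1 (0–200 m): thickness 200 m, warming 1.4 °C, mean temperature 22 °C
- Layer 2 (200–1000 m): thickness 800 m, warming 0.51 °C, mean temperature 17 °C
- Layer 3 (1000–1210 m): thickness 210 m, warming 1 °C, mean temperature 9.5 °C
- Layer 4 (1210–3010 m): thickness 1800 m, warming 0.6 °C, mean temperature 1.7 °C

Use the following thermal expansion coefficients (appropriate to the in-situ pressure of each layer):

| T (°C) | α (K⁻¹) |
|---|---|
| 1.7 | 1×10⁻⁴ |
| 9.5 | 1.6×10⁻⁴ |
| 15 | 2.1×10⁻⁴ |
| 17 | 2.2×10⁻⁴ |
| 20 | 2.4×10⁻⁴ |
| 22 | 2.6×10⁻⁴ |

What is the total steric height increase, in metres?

about 0.304 m

Layer 1 at 22 °C → α = 2.6×10⁻⁴ K⁻¹
Layer 2 at 17 °C → α = 2.2×10⁻⁴ K⁻¹
Layer 3 at 9.5 °C → α = 1.6×10⁻⁴ K⁻¹
Layer 4 at 1.7 °C → α = 1×10⁻⁴ K⁻¹
Layer 1: 1.4 × 2.6×10⁻⁴ × 200 = 0.07280 m
Layer 2: 2.2×10⁻⁴ × 0.51 × 800 = 0.08976 m
1 × 210 × 1.6×10⁻⁴ = 0.03360 m
1800 × 0.6 × 1×10⁻⁴ = 0.10800 m
Δh = 0.07280 + 0.08976 + 0.03360 + 0.10800 = 0.30416 m ≈ 0.304 m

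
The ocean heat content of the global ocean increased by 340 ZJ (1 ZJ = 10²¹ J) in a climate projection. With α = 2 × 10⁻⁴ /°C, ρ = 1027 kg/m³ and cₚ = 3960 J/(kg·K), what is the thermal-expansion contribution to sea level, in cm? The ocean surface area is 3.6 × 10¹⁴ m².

4.64 cm of thermosteric rise

Per unit area: Q = 340×10²¹ / (3.6×10¹⁴) ≈ 9.444×10⁸ J/m²
Δh = αQ/(ρcₚ) = 2×10⁻⁴ × 9.444×10⁸ / (1027 × 3960) ≈ 0.046443 m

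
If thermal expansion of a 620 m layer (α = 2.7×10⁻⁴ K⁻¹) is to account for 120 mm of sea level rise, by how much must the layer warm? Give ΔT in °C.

about 0.717 °C

ΔT = Δh/(αH) = 0.12 / (2.7×10⁻⁴ × 620) ≈ 0.7168 °C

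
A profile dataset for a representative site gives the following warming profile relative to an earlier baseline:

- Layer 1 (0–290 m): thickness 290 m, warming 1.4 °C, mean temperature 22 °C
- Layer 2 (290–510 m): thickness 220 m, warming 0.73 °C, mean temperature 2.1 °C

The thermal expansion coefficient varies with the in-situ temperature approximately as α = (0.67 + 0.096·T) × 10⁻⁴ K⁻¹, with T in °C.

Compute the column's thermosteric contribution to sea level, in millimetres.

Layer 1: α = (0.67 + 0.096×22)×10⁻⁴ = 2.782×10⁻⁴ K⁻¹
Layer 2: α = (0.67 + 0.096×2.1)×10⁻⁴ = 0.8716×10⁻⁴ K⁻¹
0–290 m: 2.782×10⁻⁴ × 1.4 × 290 = 0.1129492 m
0.8716×10⁻⁴ × 220 × 0.73 = 0.013997896 m
Δh = 0.1129492 + 0.013997896 = 0.126947096 m

127 mm of thermosteric rise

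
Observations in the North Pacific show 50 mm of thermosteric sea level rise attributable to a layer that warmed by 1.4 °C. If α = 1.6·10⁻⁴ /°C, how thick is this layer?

220 m

H = Δh/(αΔT) = 0.05 / (1.6×10⁻⁴ × 1.4) ≈ 223.2 m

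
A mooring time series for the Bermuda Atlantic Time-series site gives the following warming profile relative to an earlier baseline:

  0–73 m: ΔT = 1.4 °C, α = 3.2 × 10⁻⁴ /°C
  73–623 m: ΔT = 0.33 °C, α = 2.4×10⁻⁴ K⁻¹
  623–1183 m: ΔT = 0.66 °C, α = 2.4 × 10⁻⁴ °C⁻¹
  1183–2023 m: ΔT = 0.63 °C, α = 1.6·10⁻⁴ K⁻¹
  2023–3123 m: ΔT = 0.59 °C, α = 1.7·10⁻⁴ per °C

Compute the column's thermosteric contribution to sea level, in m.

Δh ≈ 0.36 m

Layer 1: 3.2×10⁻⁴ × 73 × 1.4 = 0.032704 m
73–623 m: 2.4×10⁻⁴ × 0.33 × 550 = 0.04356 m
623–1183 m: 560 × 0.66 × 2.4×10⁻⁴ = 0.088704 m
Layer 4: 1.6×10⁻⁴ × 0.63 × 840 = 0.084672 m
Layer 5: 0.59 × 1100 × 1.7×10⁻⁴ = 0.11033 m
Δh = 0.032704 + 0.04356 + 0.088704 + 0.084672 + 0.11033 = 0.35997 m ≈ 0.36 m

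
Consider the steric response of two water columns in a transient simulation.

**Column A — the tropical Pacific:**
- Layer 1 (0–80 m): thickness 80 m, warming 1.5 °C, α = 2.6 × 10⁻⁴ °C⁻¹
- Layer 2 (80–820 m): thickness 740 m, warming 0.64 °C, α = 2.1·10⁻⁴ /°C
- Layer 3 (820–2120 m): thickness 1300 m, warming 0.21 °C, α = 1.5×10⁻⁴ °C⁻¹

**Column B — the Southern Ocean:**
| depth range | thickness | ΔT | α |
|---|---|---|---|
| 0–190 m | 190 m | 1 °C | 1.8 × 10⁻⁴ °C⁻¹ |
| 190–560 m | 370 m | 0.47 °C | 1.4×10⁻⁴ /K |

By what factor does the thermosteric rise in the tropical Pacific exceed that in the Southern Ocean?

A 0–80 m: 1.5 × 80 × 2.6×10⁻⁴ = 0.03120 m
A Layer 2: 0.64 × 740 × 2.1×10⁻⁴ = 0.099456 m
A Layer 3: 0.21 × 1300 × 1.5×10⁻⁴ = 0.04095 m
A total: 0.171606 m
B 0–190 m: 190 × 1 × 1.8×10⁻⁴ = 0.03420 m
B 0.47 × 370 × 1.4×10⁻⁴ = 0.024346 m
B total: 0.058546 m
Ratio: 0.171606 / 0.058546 ≈ 2.931

2.9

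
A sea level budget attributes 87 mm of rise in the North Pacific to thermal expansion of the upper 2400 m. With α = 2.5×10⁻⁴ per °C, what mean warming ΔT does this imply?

ΔT = Δh/(αH) = 0.087 / (2.5×10⁻⁴ × 2400) = 0.1450 K

ΔT ≈ 0.15 K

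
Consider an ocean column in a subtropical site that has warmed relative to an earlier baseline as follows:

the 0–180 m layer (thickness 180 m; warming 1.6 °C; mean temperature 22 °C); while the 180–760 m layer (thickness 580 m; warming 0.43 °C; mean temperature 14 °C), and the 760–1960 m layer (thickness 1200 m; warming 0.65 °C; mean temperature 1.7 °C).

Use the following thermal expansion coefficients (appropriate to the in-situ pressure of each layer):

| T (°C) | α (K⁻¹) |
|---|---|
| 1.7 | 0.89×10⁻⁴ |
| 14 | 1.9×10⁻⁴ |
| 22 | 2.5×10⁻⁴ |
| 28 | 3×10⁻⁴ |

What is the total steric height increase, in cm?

18.9 cm

Layer 1 at 22 °C → α = 2.5×10⁻⁴ K⁻¹
Layer 2 at 14 °C → α = 1.9×10⁻⁴ K⁻¹
Layer 3 at 1.7 °C → α = 0.89×10⁻⁴ K⁻¹
180 × 2.5×10⁻⁴ × 1.6 = 0.07200 m
180–760 m: 1.9×10⁻⁴ × 0.43 × 580 = 0.047386 m
Layer 3: 1200 × 0.65 × 0.89×10⁻⁴ = 0.06942 m
Δh = 0.07200 + 0.047386 + 0.06942 = 0.188806 m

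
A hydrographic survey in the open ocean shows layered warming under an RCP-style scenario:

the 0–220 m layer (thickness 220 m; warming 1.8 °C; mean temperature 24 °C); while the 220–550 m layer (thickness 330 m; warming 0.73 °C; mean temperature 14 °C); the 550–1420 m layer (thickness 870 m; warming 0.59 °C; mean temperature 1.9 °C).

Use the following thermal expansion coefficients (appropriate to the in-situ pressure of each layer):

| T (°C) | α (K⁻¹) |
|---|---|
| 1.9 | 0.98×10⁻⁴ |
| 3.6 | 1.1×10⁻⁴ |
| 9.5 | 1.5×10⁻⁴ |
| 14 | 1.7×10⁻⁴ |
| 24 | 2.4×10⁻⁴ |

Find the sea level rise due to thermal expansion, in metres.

Layer 1 at 24 °C → α = 2.4×10⁻⁴ K⁻¹
Layer 2 at 14 °C → α = 1.7×10⁻⁴ K⁻¹
Layer 3 at 1.9 °C → α = 0.98×10⁻⁴ K⁻¹
Layer 1: 2.4×10⁻⁴ × 1.8 × 220 = 0.09504 m
Layer 2: 1.7×10⁻⁴ × 0.73 × 330 = 0.040953 m
Layer 3: 0.98×10⁻⁴ × 0.59 × 870 = 0.0503034 m
Δh = 0.09504 + 0.040953 + 0.0503034 = 0.1862964 m ≈ 0.186 m

0.186 m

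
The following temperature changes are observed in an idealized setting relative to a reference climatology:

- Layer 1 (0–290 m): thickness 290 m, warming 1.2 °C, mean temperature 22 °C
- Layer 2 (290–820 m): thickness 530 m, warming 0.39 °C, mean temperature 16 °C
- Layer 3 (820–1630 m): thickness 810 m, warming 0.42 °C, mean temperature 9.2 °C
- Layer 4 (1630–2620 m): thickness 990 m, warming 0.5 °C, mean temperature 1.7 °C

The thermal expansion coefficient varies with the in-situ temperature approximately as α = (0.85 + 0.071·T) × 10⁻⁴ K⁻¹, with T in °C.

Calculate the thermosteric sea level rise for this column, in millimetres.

Layer 1: α = (0.85 + 0.071×22)×10⁻⁴ = 2.412×10⁻⁴ K⁻¹
Layer 2: α = (0.85 + 0.071×16)×10⁻⁴ = 1.986×10⁻⁴ K⁻¹
Layer 3: α = (0.85 + 0.071×9.2)×10⁻⁴ = 1.5032×10⁻⁴ K⁻¹
Layer 4: α = (0.85 + 0.071×1.7)×10⁻⁴ = 0.9707×10⁻⁴ K⁻¹
1.2 × 2.412×10⁻⁴ × 290 = 0.0839376 m
290–820 m: 0.39 × 530 × 1.986×10⁻⁴ = 0.04105062 m
810 × 1.5032×10⁻⁴ × 0.42 = 0.051138864 m
0.5 × 990 × 0.9707×10⁻⁴ = 0.04804965 m
Δh = 0.0839376 + 0.04105062 + 0.051138864 + 0.04804965 = 0.224176734 m ≈ 224 mm

224 mm of thermosteric rise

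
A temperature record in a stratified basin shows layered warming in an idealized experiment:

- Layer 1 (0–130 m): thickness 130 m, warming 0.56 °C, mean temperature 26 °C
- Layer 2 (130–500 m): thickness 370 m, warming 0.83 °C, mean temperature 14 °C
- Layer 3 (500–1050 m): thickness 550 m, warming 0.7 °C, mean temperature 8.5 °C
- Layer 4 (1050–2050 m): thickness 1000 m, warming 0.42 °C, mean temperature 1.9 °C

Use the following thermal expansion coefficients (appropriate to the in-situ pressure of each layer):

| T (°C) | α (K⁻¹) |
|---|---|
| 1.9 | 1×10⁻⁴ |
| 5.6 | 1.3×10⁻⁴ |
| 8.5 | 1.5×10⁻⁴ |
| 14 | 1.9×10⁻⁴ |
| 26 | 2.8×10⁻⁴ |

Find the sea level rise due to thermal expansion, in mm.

Layer 1 at 26 °C → α = 2.8×10⁻⁴ K⁻¹
Layer 2 at 14 °C → α = 1.9×10⁻⁴ K⁻¹
Layer 3 at 8.5 °C → α = 1.5×10⁻⁴ K⁻¹
Layer 4 at 1.9 °C → α = 1×10⁻⁴ K⁻¹
Layer 1: 0.56 × 2.8×10⁻⁴ × 130 = 0.020384 m
1.9×10⁻⁴ × 0.83 × 370 = 0.058349 m
0.7 × 1.5×10⁻⁴ × 550 = 0.05775 m
1050–2050 m: 0.42 × 1×10⁻⁴ × 1000 = 0.04200 m
Δh = 0.020384 + 0.058349 + 0.05775 + 0.04200 = 0.178483 m

178 mm of thermosteric rise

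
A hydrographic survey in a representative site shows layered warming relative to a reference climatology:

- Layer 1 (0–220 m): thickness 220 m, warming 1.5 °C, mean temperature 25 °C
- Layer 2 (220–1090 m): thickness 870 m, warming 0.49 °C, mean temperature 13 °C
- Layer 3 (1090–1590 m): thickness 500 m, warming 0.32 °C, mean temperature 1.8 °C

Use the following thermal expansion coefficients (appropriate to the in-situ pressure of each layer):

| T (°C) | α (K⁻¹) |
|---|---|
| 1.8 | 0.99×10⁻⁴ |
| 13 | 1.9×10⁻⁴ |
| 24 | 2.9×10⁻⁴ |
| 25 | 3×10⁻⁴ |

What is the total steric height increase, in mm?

200 mm

Layer 1 at 25 °C → α = 3×10⁻⁴ K⁻¹
Layer 2 at 13 °C → α = 1.9×10⁻⁴ K⁻¹
Layer 3 at 1.8 °C → α = 0.99×10⁻⁴ K⁻¹
0–220 m: 220 × 3×10⁻⁴ × 1.5 = 0.09900 m
220–1090 m: 1.9×10⁻⁴ × 0.49 × 870 = 0.080997 m
Layer 3: 0.32 × 0.99×10⁻⁴ × 500 = 0.01584 m
Δh = 0.09900 + 0.080997 + 0.01584 = 0.195837 m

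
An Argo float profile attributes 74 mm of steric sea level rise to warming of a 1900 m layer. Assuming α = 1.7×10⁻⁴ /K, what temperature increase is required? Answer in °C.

ΔT = Δh/(αH) = 0.074 / (1.7×10⁻⁴ × 1900) ≈ 0.2291 °C

about 0.229 °C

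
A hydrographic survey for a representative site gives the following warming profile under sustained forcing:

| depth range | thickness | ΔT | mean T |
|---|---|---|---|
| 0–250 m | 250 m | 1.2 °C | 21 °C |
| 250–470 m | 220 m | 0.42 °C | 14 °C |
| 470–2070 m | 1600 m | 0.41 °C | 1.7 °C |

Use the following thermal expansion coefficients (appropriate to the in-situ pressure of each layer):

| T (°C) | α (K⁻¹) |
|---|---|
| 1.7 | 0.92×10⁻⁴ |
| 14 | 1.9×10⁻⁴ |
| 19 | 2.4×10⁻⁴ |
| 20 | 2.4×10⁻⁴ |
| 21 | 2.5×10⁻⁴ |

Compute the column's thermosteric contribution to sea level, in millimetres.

153 mm

Layer 1 at 21 °C → α = 2.5×10⁻⁴ K⁻¹
Layer 2 at 14 °C → α = 1.9×10⁻⁴ K⁻¹
Layer 3 at 1.7 °C → α = 0.92×10⁻⁴ K⁻¹
2.5×10⁻⁴ × 1.2 × 250 = 0.07500 m
220 × 0.42 × 1.9×10⁻⁴ = 0.017556 m
470–2070 m: 1600 × 0.41 × 0.92×10⁻⁴ = 0.060352 m
Δh = 0.07500 + 0.017556 + 0.060352 = 0.152908 m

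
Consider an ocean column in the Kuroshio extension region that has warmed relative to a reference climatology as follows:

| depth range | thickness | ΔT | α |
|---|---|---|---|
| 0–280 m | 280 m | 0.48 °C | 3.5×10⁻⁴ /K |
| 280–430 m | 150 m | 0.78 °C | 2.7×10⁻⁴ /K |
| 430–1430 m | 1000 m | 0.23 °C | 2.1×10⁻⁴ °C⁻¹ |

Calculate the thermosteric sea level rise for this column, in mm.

0–280 m: 3.5×10⁻⁴ × 0.48 × 280 = 0.04704 m
Layer 2: 2.7×10⁻⁴ × 150 × 0.78 = 0.03159 m
0.23 × 1000 × 2.1×10⁻⁴ = 0.04830 m
Δh = 0.04704 + 0.03159 + 0.04830 = 0.12693 m

about 130 mm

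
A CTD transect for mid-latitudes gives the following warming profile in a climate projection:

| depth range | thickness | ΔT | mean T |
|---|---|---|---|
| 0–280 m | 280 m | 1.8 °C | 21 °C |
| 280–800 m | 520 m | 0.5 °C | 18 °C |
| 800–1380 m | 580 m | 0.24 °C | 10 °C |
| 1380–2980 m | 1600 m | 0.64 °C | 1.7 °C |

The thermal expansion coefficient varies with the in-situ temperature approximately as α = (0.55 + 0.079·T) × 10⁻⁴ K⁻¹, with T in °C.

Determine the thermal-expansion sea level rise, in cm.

Layer 1: α = (0.55 + 0.079×21)×10⁻⁴ = 2.209×10⁻⁴ K⁻¹
Layer 2: α = (0.55 + 0.079×18)×10⁻⁴ = 1.972×10⁻⁴ K⁻¹
Layer 3: α = (0.55 + 0.079×10)×10⁻⁴ = 1.34×10⁻⁴ K⁻¹
Layer 4: α = (0.55 + 0.079×1.7)×10⁻⁴ = 0.6843×10⁻⁴ K⁻¹
Layer 1: 1.8 × 2.209×10⁻⁴ × 280 = 0.1113336 m
Layer 2: 520 × 1.972×10⁻⁴ × 0.5 = 0.051272 m
Layer 3: 580 × 1.34×10⁻⁴ × 0.24 = 0.0186528 m
1380–2980 m: 1600 × 0.6843×10⁻⁴ × 0.64 = 0.07007232 m
Δh = 0.1113336 + 0.051272 + 0.0186528 + 0.07007232 = 0.25133072 m

Δh = 25 cm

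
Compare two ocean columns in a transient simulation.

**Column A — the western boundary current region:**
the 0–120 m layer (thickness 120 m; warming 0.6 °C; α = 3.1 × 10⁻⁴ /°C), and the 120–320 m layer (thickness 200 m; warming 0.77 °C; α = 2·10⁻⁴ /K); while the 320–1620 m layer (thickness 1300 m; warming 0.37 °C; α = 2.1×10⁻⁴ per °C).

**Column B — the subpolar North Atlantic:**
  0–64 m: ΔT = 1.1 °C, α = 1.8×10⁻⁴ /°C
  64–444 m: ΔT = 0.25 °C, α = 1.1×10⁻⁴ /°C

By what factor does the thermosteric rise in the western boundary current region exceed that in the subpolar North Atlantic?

a factor of 6.7

A 3.1×10⁻⁴ × 120 × 0.6 = 0.02232 m
A 120–320 m: 0.77 × 200 × 2×10⁻⁴ = 0.03080 m
A 320–1620 m: 1300 × 2.1×10⁻⁴ × 0.37 = 0.10101 m
A total: 0.15413 m
B Layer 1: 1.8×10⁻⁴ × 64 × 1.1 = 0.012672 m
B 380 × 0.25 × 1.1×10⁻⁴ = 0.01045 m
B total: 0.023122 m
Ratio: 0.15413 / 0.023122 ≈ 6.666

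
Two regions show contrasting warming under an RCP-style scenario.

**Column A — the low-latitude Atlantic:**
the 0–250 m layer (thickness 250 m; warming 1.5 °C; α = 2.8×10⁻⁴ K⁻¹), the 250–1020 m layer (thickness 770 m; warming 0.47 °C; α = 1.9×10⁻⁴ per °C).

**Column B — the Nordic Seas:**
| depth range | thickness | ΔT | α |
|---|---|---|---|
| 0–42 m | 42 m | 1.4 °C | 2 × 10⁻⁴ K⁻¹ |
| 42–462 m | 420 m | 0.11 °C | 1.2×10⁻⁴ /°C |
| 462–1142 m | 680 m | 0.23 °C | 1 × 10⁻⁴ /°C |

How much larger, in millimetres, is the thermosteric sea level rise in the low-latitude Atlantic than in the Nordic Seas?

A Layer 1: 2.8×10⁻⁴ × 1.5 × 250 = 0.10500 m
A 0.47 × 770 × 1.9×10⁻⁴ = 0.068761 m
A total: 0.173761 m
B Layer 1: 2×10⁻⁴ × 42 × 1.4 = 0.01176 m
B 42–462 m: 0.11 × 1.2×10⁻⁴ × 420 = 0.005544 m
B Layer 3: 0.23 × 1×10⁻⁴ × 680 = 0.01564 m
B total: 0.032944 m
Difference: 0.173761 − 0.032944 = 0.140817 m

Δh_A − Δh_B ≈ 141 mm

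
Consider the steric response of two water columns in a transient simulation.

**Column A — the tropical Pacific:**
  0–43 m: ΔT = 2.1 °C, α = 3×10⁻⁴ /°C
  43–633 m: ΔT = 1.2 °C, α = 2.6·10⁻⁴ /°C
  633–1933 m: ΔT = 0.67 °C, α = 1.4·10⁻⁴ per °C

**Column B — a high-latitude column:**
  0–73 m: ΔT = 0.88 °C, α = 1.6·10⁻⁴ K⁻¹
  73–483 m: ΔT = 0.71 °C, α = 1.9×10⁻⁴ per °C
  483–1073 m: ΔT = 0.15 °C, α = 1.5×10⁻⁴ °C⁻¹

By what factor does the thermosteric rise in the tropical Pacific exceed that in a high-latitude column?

a factor of 4.2

A 43 × 3×10⁻⁴ × 2.1 = 0.02709 m
A 43–633 m: 590 × 1.2 × 2.6×10⁻⁴ = 0.18408 m
A 633–1933 m: 1300 × 0.67 × 1.4×10⁻⁴ = 0.12194 m
A total: 0.33311 m
B 73 × 1.6×10⁻⁴ × 0.88 = 0.0102784 m
B Layer 2: 1.9×10⁻⁴ × 410 × 0.71 = 0.055309 m
B Layer 3: 1.5×10⁻⁴ × 590 × 0.15 = 0.013275 m
B total: 0.0788624 m
Ratio: 0.33311 / 0.0788624 ≈ 4.224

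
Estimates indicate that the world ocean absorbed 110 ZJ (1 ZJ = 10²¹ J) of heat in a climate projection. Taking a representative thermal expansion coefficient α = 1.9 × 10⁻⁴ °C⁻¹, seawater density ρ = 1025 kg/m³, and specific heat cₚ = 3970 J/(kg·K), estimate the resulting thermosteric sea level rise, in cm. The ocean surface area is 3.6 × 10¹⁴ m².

Per unit area: Q = 110×10²¹ / (3.6×10¹⁴) ≈ 3.056×10⁸ J/m²
Δh = αQ/(ρcₚ) = 1.9×10⁻⁴ × 3.056×10⁸ / (1025 × 3970) ≈ 0.014269 m

1.4 cm of thermosteric rise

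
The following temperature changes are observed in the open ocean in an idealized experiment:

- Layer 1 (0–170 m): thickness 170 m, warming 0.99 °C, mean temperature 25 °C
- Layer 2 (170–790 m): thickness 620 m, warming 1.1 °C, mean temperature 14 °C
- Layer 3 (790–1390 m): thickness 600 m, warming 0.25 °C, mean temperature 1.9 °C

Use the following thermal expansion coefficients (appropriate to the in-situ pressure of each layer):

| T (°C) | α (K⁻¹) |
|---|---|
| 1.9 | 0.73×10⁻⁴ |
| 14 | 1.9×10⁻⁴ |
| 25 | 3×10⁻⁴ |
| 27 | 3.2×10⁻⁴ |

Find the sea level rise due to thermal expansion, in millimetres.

Layer 1 at 25 °C → α = 3×10⁻⁴ K⁻¹
Layer 2 at 14 °C → α = 1.9×10⁻⁴ K⁻¹
Layer 3 at 1.9 °C → α = 0.73×10⁻⁴ K⁻¹
170 × 0.99 × 3×10⁻⁴ = 0.05049 m
170–790 m: 1.1 × 620 × 1.9×10⁻⁴ = 0.12958 m
0.25 × 600 × 0.73×10⁻⁴ = 0.01095 m
Δh = 0.05049 + 0.12958 + 0.01095 = 0.19102 m ≈ 190 mm

190 mm of thermosteric rise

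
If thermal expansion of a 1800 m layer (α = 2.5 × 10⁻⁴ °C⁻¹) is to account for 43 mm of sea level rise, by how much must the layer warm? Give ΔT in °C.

ΔT = Δh/(αH) = 0.043 / (2.5×10⁻⁴ × 1800) ≈ 0.09556 °C

0.096 °C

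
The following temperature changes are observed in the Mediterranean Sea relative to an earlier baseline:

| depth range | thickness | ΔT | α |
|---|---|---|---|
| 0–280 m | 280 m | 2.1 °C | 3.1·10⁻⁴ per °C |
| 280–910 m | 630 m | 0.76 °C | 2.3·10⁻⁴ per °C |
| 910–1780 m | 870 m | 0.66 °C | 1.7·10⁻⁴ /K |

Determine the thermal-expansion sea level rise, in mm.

0–280 m: 2.1 × 280 × 3.1×10⁻⁴ = 0.18228 m
0.76 × 630 × 2.3×10⁻⁴ = 0.110124 m
910–1780 m: 0.66 × 870 × 1.7×10⁻⁴ = 0.097614 m
Δh = 0.18228 + 0.110124 + 0.097614 = 0.390018 m ≈ 390 mm

about 390 mm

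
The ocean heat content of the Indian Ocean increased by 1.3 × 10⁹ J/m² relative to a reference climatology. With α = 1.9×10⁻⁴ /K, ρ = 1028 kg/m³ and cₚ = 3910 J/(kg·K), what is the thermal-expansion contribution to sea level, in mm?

Δh ≈ 61.5 mm

Δh = αQ/(ρcₚ) = 1.9×10⁻⁴ × 1.3×10⁹ / (1028 × 3910) ≈ 0.061451 m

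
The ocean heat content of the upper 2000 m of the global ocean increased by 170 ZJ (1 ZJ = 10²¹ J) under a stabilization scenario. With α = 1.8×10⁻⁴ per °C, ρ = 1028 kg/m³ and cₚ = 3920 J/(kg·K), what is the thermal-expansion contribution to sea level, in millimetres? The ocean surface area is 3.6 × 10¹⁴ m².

21.1 mm

Per unit area: Q = 170×10²¹ / (3.6×10¹⁴) ≈ 4.722×10⁸ J/m²
Δh = αQ/(ρcₚ) = 1.8×10⁻⁴ × 4.722×10⁸ / (1028 × 3920) ≈ 0.021092 m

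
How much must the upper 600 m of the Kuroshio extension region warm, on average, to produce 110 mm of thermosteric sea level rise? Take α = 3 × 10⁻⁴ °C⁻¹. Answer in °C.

ΔT = Δh/(αH) = 0.11 / (3×10⁻⁴ × 600) ≈ 0.6111 °C

0.61 °C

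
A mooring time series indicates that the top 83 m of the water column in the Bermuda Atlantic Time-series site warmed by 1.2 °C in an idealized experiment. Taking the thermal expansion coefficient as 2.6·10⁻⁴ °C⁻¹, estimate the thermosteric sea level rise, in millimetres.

Δh ≈ 26 mm

Δh = αΔT·H = 2.6×10⁻⁴ × 1.2 × 83 = 0.025896 m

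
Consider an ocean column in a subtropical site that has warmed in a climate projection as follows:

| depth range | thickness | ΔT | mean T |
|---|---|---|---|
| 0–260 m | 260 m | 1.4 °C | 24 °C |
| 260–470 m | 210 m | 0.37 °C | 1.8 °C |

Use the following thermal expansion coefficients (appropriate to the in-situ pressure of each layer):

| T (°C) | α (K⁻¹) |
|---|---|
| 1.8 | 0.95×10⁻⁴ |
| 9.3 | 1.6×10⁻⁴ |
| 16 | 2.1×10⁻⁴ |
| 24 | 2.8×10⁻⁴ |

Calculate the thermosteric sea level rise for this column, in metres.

0.109 m

Layer 1 at 24 °C → α = 2.8×10⁻⁴ K⁻¹
Layer 2 at 1.8 °C → α = 0.95×10⁻⁴ K⁻¹
0–260 m: 260 × 1.4 × 2.8×10⁻⁴ = 0.10192 m
Layer 2: 210 × 0.37 × 0.95×10⁻⁴ = 0.0073815 m
Δh = 0.10192 + 0.0073815 = 0.1093015 m ≈ 0.109 m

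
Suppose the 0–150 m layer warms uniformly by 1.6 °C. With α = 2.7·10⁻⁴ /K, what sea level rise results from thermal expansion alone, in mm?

about 64.8 mm

Δh = αΔT·H = 2.7×10⁻⁴ × 1.6 × 150 = 0.06480 m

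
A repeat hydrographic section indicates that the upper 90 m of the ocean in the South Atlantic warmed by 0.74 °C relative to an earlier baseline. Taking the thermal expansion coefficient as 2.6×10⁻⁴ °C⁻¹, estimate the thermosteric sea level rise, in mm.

17.3 mm

Δh = αΔT·H = 2.6×10⁻⁴ × 0.74 × 90 = 0.017316 m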